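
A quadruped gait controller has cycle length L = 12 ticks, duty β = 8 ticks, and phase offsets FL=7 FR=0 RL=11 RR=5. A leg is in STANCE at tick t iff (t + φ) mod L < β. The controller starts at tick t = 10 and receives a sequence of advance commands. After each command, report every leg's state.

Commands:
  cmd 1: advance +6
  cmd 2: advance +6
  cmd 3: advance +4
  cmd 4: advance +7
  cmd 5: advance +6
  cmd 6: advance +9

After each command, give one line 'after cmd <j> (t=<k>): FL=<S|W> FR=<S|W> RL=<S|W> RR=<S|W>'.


after cmd 1 (t=16): FL=W FR=S RL=S RR=W
after cmd 2 (t=22): FL=S FR=W RL=W RR=S
after cmd 3 (t=26): FL=W FR=S RL=S RR=S
after cmd 4 (t=33): FL=S FR=W RL=W RR=S
after cmd 5 (t=39): FL=W FR=S RL=S RR=W
after cmd 6 (t=48): FL=S FR=S RL=W RR=S

start t=10: FL=S FR=W RL=W RR=S
cmd 1: advance +6 → t=16, phase=(11,4,3,9) → FL=W FR=S RL=S RR=W
cmd 2: advance +6 → t=22, phase=(5,10,9,3) → FL=S FR=W RL=W RR=S
cmd 3: advance +4 → t=26, phase=(9,2,1,7) → FL=W FR=S RL=S RR=S
cmd 4: advance +7 → t=33, phase=(4,9,8,2) → FL=S FR=W RL=W RR=S
cmd 5: advance +6 → t=39, phase=(10,3,2,8) → FL=W FR=S RL=S RR=W
cmd 6: advance +9 → t=48, phase=(7,0,11,5) → FL=S FR=S RL=W RR=S


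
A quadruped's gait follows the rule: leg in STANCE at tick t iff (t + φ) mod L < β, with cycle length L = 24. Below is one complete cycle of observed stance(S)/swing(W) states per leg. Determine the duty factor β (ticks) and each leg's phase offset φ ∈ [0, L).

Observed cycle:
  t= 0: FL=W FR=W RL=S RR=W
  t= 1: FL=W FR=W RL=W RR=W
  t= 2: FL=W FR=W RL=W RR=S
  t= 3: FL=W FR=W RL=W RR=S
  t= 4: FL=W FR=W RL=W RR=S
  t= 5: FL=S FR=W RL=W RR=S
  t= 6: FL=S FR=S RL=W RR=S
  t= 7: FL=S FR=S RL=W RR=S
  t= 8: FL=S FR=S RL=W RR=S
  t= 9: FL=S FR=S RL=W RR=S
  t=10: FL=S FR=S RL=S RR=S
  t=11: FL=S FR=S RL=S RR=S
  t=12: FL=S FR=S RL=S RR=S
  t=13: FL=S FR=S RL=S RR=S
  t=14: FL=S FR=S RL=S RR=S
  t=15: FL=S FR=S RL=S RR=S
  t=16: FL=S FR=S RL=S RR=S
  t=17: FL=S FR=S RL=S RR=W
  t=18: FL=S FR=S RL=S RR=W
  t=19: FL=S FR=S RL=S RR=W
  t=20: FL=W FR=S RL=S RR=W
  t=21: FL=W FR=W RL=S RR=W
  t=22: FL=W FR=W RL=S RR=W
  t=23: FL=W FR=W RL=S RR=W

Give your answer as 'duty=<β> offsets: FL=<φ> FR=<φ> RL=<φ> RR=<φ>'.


duty β = stance ticks per leg = 15
FL: stance ticks = 15; W→S at t=5 → φ=19
FR: stance ticks = 15; W→S at t=6 → φ=18
RL: stance ticks = 15; W→S at t=10 → φ=14
RR: stance ticks = 15; W→S at t=2 → φ=22

duty=15 offsets: FL=19 FR=18 RL=14 RR=22


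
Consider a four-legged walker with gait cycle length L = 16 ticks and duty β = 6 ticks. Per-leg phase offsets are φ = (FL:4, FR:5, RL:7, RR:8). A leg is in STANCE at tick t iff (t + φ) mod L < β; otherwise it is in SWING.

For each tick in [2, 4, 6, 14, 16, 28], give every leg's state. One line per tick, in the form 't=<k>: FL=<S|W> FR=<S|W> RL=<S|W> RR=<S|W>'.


t=2: phase=(6,7,9,10) vs β=6 → FL=W FR=W RL=W RR=W
t=4: phase=(8,9,11,12) vs β=6 → FL=W FR=W RL=W RR=W
t=6: phase=(10,11,13,14) vs β=6 → FL=W FR=W RL=W RR=W
t=14: phase=(2,3,5,6) vs β=6 → FL=S FR=S RL=S RR=W
t=16: phase=(4,5,7,8) vs β=6 → FL=S FR=S RL=W RR=W
t=28: phase=(0,1,3,4) vs β=6 → FL=S FR=S RL=S RR=S

t=2: FL=W FR=W RL=W RR=W
t=4: FL=W FR=W RL=W RR=W
t=6: FL=W FR=W RL=W RR=W
t=14: FL=S FR=S RL=S RR=W
t=16: FL=S FR=S RL=W RR=W
t=28: FL=S FR=S RL=S RR=S


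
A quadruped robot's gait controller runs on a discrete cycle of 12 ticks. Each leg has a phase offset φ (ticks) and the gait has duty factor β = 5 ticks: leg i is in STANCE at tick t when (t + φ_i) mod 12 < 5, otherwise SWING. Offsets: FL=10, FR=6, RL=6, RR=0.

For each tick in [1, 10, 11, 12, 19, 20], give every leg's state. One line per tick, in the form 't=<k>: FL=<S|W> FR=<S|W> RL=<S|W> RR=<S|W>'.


t=1: phase=(11,7,7,1) vs β=5 → FL=W FR=W RL=W RR=S
t=10: phase=(8,4,4,10) vs β=5 → FL=W FR=S RL=S RR=W
t=11: phase=(9,5,5,11) vs β=5 → FL=W FR=W RL=W RR=W
t=12: phase=(10,6,6,0) vs β=5 → FL=W FR=W RL=W RR=S
t=19: phase=(5,1,1,7) vs β=5 → FL=W FR=S RL=S RR=W
t=20: phase=(6,2,2,8) vs β=5 → FL=W FR=S RL=S RR=W

t=1: FL=W FR=W RL=W RR=S
t=10: FL=W FR=S RL=S RR=W
t=11: FL=W FR=W RL=W RR=W
t=12: FL=W FR=W RL=W RR=S
t=19: FL=W FR=S RL=S RR=W
t=20: FL=W FR=S RL=S RR=W


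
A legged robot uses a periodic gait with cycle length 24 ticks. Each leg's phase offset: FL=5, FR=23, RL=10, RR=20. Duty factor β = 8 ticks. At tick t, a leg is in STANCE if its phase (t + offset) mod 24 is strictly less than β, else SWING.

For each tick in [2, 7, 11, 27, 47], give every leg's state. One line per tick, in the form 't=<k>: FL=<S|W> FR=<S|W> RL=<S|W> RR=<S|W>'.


t=2: phase=(7,1,12,22) vs β=8 → FL=S FR=S RL=W RR=W
t=7: phase=(12,6,17,3) vs β=8 → FL=W FR=S RL=W RR=S
t=11: phase=(16,10,21,7) vs β=8 → FL=W FR=W RL=W RR=S
t=27: phase=(8,2,13,23) vs β=8 → FL=W FR=S RL=W RR=W
t=47: phase=(4,22,9,19) vs β=8 → FL=S FR=W RL=W RR=W

t=2: FL=S FR=S RL=W RR=W
t=7: FL=W FR=S RL=W RR=S
t=11: FL=W FR=W RL=W RR=S
t=27: FL=W FR=S RL=W RR=W
t=47: FL=S FR=W RL=W RR=W


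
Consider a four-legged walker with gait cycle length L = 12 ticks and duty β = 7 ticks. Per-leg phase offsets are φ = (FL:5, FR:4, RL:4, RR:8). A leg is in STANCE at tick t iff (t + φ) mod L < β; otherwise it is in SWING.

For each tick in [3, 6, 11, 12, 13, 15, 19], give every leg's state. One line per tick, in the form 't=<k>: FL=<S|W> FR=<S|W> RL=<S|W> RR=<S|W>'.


t=3: phase=(8,7,7,11) vs β=7 → FL=W FR=W RL=W RR=W
t=6: phase=(11,10,10,2) vs β=7 → FL=W FR=W RL=W RR=S
t=11: phase=(4,3,3,7) vs β=7 → FL=S FR=S RL=S RR=W
t=12: phase=(5,4,4,8) vs β=7 → FL=S FR=S RL=S RR=W
t=13: phase=(6,5,5,9) vs β=7 → FL=S FR=S RL=S RR=W
t=15: phase=(8,7,7,11) vs β=7 → FL=W FR=W RL=W RR=W
t=19: phase=(0,11,11,3) vs β=7 → FL=S FR=W RL=W RR=S

t=3: FL=W FR=W RL=W RR=W
t=6: FL=W FR=W RL=W RR=S
t=11: FL=S FR=S RL=S RR=W
t=12: FL=S FR=S RL=S RR=W
t=13: FL=S FR=S RL=S RR=W
t=15: FL=W FR=W RL=W RR=W
t=19: FL=S FR=W RL=W RR=S


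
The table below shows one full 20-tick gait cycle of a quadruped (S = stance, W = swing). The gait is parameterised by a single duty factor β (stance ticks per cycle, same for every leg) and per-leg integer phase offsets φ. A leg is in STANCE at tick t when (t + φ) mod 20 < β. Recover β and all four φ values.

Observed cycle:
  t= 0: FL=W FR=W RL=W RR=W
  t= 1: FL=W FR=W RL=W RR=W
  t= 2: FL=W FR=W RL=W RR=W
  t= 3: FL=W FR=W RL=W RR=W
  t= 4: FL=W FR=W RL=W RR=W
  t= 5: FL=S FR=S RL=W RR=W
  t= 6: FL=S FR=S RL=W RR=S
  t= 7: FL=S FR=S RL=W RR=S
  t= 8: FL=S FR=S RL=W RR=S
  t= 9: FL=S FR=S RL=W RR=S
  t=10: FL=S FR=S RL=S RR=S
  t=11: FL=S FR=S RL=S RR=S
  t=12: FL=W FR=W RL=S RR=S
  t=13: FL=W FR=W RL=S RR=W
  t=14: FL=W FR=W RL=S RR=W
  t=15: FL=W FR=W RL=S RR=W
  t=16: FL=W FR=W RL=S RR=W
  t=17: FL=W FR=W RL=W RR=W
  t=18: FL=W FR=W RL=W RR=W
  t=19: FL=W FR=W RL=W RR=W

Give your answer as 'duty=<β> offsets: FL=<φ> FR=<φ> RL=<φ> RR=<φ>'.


duty=7 offsets: FL=15 FR=15 RL=10 RR=14

duty β = stance ticks per leg = 7
FL: stance ticks = 7; W→S at t=5 → φ=15
FR: stance ticks = 7; W→S at t=5 → φ=15
RL: stance ticks = 7; W→S at t=10 → φ=10
RR: stance ticks = 7; W→S at t=6 → φ=14


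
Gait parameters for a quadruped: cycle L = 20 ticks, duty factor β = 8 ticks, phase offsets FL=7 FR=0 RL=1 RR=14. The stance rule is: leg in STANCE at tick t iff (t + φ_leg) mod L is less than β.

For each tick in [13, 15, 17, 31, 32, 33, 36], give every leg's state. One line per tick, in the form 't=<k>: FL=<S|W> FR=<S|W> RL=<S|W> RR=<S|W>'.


t=13: phase=(0,13,14,7) vs β=8 → FL=S FR=W RL=W RR=S
t=15: phase=(2,15,16,9) vs β=8 → FL=S FR=W RL=W RR=W
t=17: phase=(4,17,18,11) vs β=8 → FL=S FR=W RL=W RR=W
t=31: phase=(18,11,12,5) vs β=8 → FL=W FR=W RL=W RR=S
t=32: phase=(19,12,13,6) vs β=8 → FL=W FR=W RL=W RR=S
t=33: phase=(0,13,14,7) vs β=8 → FL=S FR=W RL=W RR=S
t=36: phase=(3,16,17,10) vs β=8 → FL=S FR=W RL=W RR=W

t=13: FL=S FR=W RL=W RR=S
t=15: FL=S FR=W RL=W RR=W
t=17: FL=S FR=W RL=W RR=W
t=31: FL=W FR=W RL=W RR=S
t=32: FL=W FR=W RL=W RR=S
t=33: FL=S FR=W RL=W RR=S
t=36: FL=S FR=W RL=W RR=W


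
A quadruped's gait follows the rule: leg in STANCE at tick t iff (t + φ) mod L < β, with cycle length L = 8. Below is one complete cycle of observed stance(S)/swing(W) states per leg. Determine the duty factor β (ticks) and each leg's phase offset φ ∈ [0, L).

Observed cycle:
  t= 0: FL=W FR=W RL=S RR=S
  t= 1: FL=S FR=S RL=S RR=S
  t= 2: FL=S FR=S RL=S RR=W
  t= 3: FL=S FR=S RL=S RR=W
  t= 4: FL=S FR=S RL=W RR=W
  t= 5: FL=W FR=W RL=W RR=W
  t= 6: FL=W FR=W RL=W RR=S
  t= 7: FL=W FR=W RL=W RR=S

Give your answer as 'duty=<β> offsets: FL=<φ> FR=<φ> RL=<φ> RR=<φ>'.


duty=4 offsets: FL=7 FR=7 RL=0 RR=2

duty β = stance ticks per leg = 4
FL: stance ticks = 4; W→S at t=1 → φ=7
FR: stance ticks = 4; W→S at t=1 → φ=7
RL: stance ticks = 4; W→S at t=0 → φ=0
RR: stance ticks = 4; W→S at t=6 → φ=2


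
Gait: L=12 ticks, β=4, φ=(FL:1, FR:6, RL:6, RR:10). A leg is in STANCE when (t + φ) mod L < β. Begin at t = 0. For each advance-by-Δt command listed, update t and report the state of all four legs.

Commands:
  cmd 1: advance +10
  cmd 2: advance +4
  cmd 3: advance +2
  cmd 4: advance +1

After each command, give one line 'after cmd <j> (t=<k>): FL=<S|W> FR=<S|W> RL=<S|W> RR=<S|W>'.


start t=0: FL=S FR=W RL=W RR=W
cmd 1: advance +10 → t=10, phase=(11,4,4,8) → FL=W FR=W RL=W RR=W
cmd 2: advance +4 → t=14, phase=(3,8,8,0) → FL=S FR=W RL=W RR=S
cmd 3: advance +2 → t=16, phase=(5,10,10,2) → FL=W FR=W RL=W RR=S
cmd 4: advance +1 → t=17, phase=(6,11,11,3) → FL=W FR=W RL=W RR=S

after cmd 1 (t=10): FL=W FR=W RL=W RR=W
after cmd 2 (t=14): FL=S FR=W RL=W RR=S
after cmd 3 (t=16): FL=W FR=W RL=W RR=S
after cmd 4 (t=17): FL=W FR=W RL=W RR=S


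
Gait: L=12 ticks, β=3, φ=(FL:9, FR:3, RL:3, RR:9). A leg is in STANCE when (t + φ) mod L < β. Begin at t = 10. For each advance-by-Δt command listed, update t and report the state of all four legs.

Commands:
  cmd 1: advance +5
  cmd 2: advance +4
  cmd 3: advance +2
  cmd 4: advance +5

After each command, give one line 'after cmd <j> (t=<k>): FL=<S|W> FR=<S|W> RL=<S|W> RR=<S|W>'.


after cmd 1 (t=15): FL=S FR=W RL=W RR=S
after cmd 2 (t=19): FL=W FR=W RL=W RR=W
after cmd 3 (t=21): FL=W FR=S RL=S RR=W
after cmd 4 (t=26): FL=W FR=W RL=W RR=W

start t=10: FL=W FR=S RL=S RR=W
cmd 1: advance +5 → t=15, phase=(0,6,6,0) → FL=S FR=W RL=W RR=S
cmd 2: advance +4 → t=19, phase=(4,10,10,4) → FL=W FR=W RL=W RR=W
cmd 3: advance +2 → t=21, phase=(6,0,0,6) → FL=W FR=S RL=S RR=W
cmd 4: advance +5 → t=26, phase=(11,5,5,11) → FL=W FR=W RL=W RR=W


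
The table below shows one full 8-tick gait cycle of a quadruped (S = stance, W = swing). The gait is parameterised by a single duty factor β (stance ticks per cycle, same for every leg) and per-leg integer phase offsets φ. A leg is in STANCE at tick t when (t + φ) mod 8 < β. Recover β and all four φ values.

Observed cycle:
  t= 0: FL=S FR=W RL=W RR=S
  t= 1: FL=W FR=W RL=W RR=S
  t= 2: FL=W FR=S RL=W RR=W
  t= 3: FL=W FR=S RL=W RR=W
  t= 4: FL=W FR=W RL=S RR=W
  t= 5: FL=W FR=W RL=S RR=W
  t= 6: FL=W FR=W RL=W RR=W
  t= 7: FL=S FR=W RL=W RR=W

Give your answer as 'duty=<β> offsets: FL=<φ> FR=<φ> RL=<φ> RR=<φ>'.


duty=2 offsets: FL=1 FR=6 RL=4 RR=0

duty β = stance ticks per leg = 2
FL: stance ticks = 2; W→S at t=7 → φ=1
FR: stance ticks = 2; W→S at t=2 → φ=6
RL: stance ticks = 2; W→S at t=4 → φ=4
RR: stance ticks = 2; W→S at t=0 → φ=0


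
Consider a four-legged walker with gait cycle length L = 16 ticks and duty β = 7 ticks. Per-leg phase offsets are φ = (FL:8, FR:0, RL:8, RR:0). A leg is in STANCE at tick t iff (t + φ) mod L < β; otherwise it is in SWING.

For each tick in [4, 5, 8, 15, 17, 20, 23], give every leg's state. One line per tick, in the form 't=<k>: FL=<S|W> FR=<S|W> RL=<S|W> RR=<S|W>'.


t=4: FL=W FR=S RL=W RR=S
t=5: FL=W FR=S RL=W RR=S
t=8: FL=S FR=W RL=S RR=W
t=15: FL=W FR=W RL=W RR=W
t=17: FL=W FR=S RL=W RR=S
t=20: FL=W FR=S RL=W RR=S
t=23: FL=W FR=W RL=W RR=W

t=4: phase=(12,4,12,4) vs β=7 → FL=W FR=S RL=W RR=S
t=5: phase=(13,5,13,5) vs β=7 → FL=W FR=S RL=W RR=S
t=8: phase=(0,8,0,8) vs β=7 → FL=S FR=W RL=S RR=W
t=15: phase=(7,15,7,15) vs β=7 → FL=W FR=W RL=W RR=W
t=17: phase=(9,1,9,1) vs β=7 → FL=W FR=S RL=W RR=S
t=20: phase=(12,4,12,4) vs β=7 → FL=W FR=S RL=W RR=S
t=23: phase=(15,7,15,7) vs β=7 → FL=W FR=W RL=W RR=W


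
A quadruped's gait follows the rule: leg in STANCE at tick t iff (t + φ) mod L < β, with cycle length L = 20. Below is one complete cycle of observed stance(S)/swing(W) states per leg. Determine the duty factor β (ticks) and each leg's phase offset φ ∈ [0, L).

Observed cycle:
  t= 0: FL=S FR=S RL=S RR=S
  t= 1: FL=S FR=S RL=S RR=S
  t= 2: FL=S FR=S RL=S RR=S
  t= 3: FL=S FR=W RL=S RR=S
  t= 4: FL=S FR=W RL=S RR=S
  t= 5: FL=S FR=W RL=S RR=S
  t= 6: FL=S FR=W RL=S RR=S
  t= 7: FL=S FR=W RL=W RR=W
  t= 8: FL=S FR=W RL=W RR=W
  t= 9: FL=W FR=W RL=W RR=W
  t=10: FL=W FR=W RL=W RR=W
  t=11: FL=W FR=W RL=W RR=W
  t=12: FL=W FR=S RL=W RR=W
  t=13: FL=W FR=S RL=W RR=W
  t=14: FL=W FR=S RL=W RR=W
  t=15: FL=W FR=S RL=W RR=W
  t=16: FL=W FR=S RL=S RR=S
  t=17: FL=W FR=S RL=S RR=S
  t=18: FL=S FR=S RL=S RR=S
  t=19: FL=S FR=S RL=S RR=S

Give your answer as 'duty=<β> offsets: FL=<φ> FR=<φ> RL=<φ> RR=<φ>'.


duty=11 offsets: FL=2 FR=8 RL=4 RR=4

duty β = stance ticks per leg = 11
FL: stance ticks = 11; W→S at t=18 → φ=2
FR: stance ticks = 11; W→S at t=12 → φ=8
RL: stance ticks = 11; W→S at t=16 → φ=4
RR: stance ticks = 11; W→S at t=16 → φ=4


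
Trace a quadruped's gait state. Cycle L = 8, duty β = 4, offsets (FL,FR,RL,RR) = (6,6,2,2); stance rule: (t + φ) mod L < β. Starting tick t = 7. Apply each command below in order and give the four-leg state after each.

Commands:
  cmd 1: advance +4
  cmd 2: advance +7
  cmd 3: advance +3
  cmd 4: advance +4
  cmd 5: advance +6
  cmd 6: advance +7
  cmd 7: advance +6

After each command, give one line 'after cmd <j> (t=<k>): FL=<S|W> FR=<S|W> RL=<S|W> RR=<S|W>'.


after cmd 1 (t=11): FL=S FR=S RL=W RR=W
after cmd 2 (t=18): FL=S FR=S RL=W RR=W
after cmd 3 (t=21): FL=S FR=S RL=W RR=W
after cmd 4 (t=25): FL=W FR=W RL=S RR=S
after cmd 5 (t=31): FL=W FR=W RL=S RR=S
after cmd 6 (t=38): FL=W FR=W RL=S RR=S
after cmd 7 (t=44): FL=S FR=S RL=W RR=W

start t=7: FL=W FR=W RL=S RR=S
cmd 1: advance +4 → t=11, phase=(1,1,5,5) → FL=S FR=S RL=W RR=W
cmd 2: advance +7 → t=18, phase=(0,0,4,4) → FL=S FR=S RL=W RR=W
cmd 3: advance +3 → t=21, phase=(3,3,7,7) → FL=S FR=S RL=W RR=W
cmd 4: advance +4 → t=25, phase=(7,7,3,3) → FL=W FR=W RL=S RR=S
cmd 5: advance +6 → t=31, phase=(5,5,1,1) → FL=W FR=W RL=S RR=S
cmd 6: advance +7 → t=38, phase=(4,4,0,0) → FL=W FR=W RL=S RR=S
cmd 7: advance +6 → t=44, phase=(2,2,6,6) → FL=S FR=S RL=W RR=W


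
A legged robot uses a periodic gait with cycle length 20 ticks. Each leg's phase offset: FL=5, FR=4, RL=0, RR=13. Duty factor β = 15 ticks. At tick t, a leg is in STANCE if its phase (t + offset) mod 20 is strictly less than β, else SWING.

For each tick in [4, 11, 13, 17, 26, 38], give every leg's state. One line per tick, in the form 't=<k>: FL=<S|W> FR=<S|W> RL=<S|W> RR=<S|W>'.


t=4: FL=S FR=S RL=S RR=W
t=11: FL=W FR=W RL=S RR=S
t=13: FL=W FR=W RL=S RR=S
t=17: FL=S FR=S RL=W RR=S
t=26: FL=S FR=S RL=S RR=W
t=38: FL=S FR=S RL=W RR=S

t=4: phase=(9,8,4,17) vs β=15 → FL=S FR=S RL=S RR=W
t=11: phase=(16,15,11,4) vs β=15 → FL=W FR=W RL=S RR=S
t=13: phase=(18,17,13,6) vs β=15 → FL=W FR=W RL=S RR=S
t=17: phase=(2,1,17,10) vs β=15 → FL=S FR=S RL=W RR=S
t=26: phase=(11,10,6,19) vs β=15 → FL=S FR=S RL=S RR=W
t=38: phase=(3,2,18,11) vs β=15 → FL=S FR=S RL=W RR=S


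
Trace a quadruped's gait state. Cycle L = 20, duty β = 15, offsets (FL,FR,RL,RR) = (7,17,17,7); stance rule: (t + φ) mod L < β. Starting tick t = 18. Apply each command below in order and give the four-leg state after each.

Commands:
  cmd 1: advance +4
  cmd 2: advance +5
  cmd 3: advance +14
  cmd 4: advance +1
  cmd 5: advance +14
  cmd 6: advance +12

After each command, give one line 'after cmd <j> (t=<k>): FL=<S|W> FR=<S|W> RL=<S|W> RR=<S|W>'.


start t=18: FL=S FR=W RL=W RR=S
cmd 1: advance +4 → t=22, phase=(9,19,19,9) → FL=S FR=W RL=W RR=S
cmd 2: advance +5 → t=27, phase=(14,4,4,14) → FL=S FR=S RL=S RR=S
cmd 3: advance +14 → t=41, phase=(8,18,18,8) → FL=S FR=W RL=W RR=S
cmd 4: advance +1 → t=42, phase=(9,19,19,9) → FL=S FR=W RL=W RR=S
cmd 5: advance +14 → t=56, phase=(3,13,13,3) → FL=S FR=S RL=S RR=S
cmd 6: advance +12 → t=68, phase=(15,5,5,15) → FL=W FR=S RL=S RR=W

after cmd 1 (t=22): FL=S FR=W RL=W RR=S
after cmd 2 (t=27): FL=S FR=S RL=S RR=S
after cmd 3 (t=41): FL=S FR=W RL=W RR=S
after cmd 4 (t=42): FL=S FR=W RL=W RR=S
after cmd 5 (t=56): FL=S FR=S RL=S RR=S
after cmd 6 (t=68): FL=W FR=S RL=S RR=W


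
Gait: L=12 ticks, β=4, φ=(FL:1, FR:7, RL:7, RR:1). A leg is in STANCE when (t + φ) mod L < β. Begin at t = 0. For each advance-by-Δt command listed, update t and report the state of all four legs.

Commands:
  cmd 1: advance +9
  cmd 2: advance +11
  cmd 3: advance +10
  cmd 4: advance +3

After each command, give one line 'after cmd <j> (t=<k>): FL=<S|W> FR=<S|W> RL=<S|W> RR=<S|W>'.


after cmd 1 (t=9): FL=W FR=W RL=W RR=W
after cmd 2 (t=20): FL=W FR=S RL=S RR=W
after cmd 3 (t=30): FL=W FR=S RL=S RR=W
after cmd 4 (t=33): FL=W FR=W RL=W RR=W

start t=0: FL=S FR=W RL=W RR=S
cmd 1: advance +9 → t=9, phase=(10,4,4,10) → FL=W FR=W RL=W RR=W
cmd 2: advance +11 → t=20, phase=(9,3,3,9) → FL=W FR=S RL=S RR=W
cmd 3: advance +10 → t=30, phase=(7,1,1,7) → FL=W FR=S RL=S RR=W
cmd 4: advance +3 → t=33, phase=(10,4,4,10) → FL=W FR=W RL=W RR=W


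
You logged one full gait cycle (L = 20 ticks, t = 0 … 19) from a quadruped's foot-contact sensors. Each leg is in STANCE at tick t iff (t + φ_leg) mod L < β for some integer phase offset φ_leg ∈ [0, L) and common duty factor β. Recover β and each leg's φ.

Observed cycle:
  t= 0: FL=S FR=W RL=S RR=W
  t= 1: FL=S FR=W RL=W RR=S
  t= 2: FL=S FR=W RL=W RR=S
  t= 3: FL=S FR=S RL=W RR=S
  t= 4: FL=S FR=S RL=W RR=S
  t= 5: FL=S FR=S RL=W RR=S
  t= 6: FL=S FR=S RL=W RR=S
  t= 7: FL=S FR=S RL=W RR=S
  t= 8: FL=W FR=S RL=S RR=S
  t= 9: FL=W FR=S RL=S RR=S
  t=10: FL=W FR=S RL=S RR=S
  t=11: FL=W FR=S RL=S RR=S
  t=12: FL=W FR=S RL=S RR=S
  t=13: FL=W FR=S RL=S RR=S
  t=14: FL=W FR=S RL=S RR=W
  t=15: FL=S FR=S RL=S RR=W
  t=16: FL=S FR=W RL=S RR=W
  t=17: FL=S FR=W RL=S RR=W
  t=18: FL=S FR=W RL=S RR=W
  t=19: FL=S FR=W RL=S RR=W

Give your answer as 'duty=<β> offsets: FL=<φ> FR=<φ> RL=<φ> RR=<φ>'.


duty β = stance ticks per leg = 13
FL: stance ticks = 13; W→S at t=15 → φ=5
FR: stance ticks = 13; W→S at t=3 → φ=17
RL: stance ticks = 13; W→S at t=8 → φ=12
RR: stance ticks = 13; W→S at t=1 → φ=19

duty=13 offsets: FL=5 FR=17 RL=12 RR=19


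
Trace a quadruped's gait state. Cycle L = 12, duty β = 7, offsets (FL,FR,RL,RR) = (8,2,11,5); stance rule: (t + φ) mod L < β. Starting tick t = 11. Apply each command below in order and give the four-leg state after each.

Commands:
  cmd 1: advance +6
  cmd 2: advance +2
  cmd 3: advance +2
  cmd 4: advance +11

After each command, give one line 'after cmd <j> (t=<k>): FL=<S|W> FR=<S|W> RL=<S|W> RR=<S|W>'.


after cmd 1 (t=17): FL=S FR=W RL=S RR=W
after cmd 2 (t=19): FL=S FR=W RL=S RR=S
after cmd 3 (t=21): FL=S FR=W RL=W RR=S
after cmd 4 (t=32): FL=S FR=W RL=W RR=S

start t=11: FL=W FR=S RL=W RR=S
cmd 1: advance +6 → t=17, phase=(1,7,4,10) → FL=S FR=W RL=S RR=W
cmd 2: advance +2 → t=19, phase=(3,9,6,0) → FL=S FR=W RL=S RR=S
cmd 3: advance +2 → t=21, phase=(5,11,8,2) → FL=S FR=W RL=W RR=S
cmd 4: advance +11 → t=32, phase=(4,10,7,1) → FL=S FR=W RL=W RR=S


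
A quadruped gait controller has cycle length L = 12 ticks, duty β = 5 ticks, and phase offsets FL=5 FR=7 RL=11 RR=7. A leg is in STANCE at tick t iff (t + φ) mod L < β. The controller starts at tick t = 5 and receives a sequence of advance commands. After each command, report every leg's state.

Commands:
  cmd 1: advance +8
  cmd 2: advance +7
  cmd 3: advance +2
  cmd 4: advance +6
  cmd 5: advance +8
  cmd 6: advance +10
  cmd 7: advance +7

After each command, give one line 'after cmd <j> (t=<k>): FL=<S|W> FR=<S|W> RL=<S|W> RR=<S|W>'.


start t=5: FL=W FR=S RL=S RR=S
cmd 1: advance +8 → t=13, phase=(6,8,0,8) → FL=W FR=W RL=S RR=W
cmd 2: advance +7 → t=20, phase=(1,3,7,3) → FL=S FR=S RL=W RR=S
cmd 3: advance +2 → t=22, phase=(3,5,9,5) → FL=S FR=W RL=W RR=W
cmd 4: advance +6 → t=28, phase=(9,11,3,11) → FL=W FR=W RL=S RR=W
cmd 5: advance +8 → t=36, phase=(5,7,11,7) → FL=W FR=W RL=W RR=W
cmd 6: advance +10 → t=46, phase=(3,5,9,5) → FL=S FR=W RL=W RR=W
cmd 7: advance +7 → t=53, phase=(10,0,4,0) → FL=W FR=S RL=S RR=S

after cmd 1 (t=13): FL=W FR=W RL=S RR=W
after cmd 2 (t=20): FL=S FR=S RL=W RR=S
after cmd 3 (t=22): FL=S FR=W RL=W RR=W
after cmd 4 (t=28): FL=W FR=W RL=S RR=W
after cmd 5 (t=36): FL=W FR=W RL=W RR=W
after cmd 6 (t=46): FL=S FR=W RL=W RR=W
after cmd 7 (t=53): FL=W FR=S RL=S RR=S


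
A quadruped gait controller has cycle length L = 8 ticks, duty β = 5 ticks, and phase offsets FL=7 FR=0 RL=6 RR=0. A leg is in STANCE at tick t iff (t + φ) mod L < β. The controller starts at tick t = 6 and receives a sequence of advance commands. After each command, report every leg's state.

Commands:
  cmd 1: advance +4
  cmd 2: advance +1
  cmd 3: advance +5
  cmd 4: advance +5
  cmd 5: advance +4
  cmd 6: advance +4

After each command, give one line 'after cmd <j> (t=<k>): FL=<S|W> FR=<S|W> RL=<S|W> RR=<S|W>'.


start t=6: FL=W FR=W RL=S RR=W
cmd 1: advance +4 → t=10, phase=(1,2,0,2) → FL=S FR=S RL=S RR=S
cmd 2: advance +1 → t=11, phase=(2,3,1,3) → FL=S FR=S RL=S RR=S
cmd 3: advance +5 → t=16, phase=(7,0,6,0) → FL=W FR=S RL=W RR=S
cmd 4: advance +5 → t=21, phase=(4,5,3,5) → FL=S FR=W RL=S RR=W
cmd 5: advance +4 → t=25, phase=(0,1,7,1) → FL=S FR=S RL=W RR=S
cmd 6: advance +4 → t=29, phase=(4,5,3,5) → FL=S FR=W RL=S RR=W

after cmd 1 (t=10): FL=S FR=S RL=S RR=S
after cmd 2 (t=11): FL=S FR=S RL=S RR=S
after cmd 3 (t=16): FL=W FR=S RL=W RR=S
after cmd 4 (t=21): FL=S FR=W RL=S RR=W
after cmd 5 (t=25): FL=S FR=S RL=W RR=S
after cmd 6 (t=29): FL=S FR=W RL=S RR=W


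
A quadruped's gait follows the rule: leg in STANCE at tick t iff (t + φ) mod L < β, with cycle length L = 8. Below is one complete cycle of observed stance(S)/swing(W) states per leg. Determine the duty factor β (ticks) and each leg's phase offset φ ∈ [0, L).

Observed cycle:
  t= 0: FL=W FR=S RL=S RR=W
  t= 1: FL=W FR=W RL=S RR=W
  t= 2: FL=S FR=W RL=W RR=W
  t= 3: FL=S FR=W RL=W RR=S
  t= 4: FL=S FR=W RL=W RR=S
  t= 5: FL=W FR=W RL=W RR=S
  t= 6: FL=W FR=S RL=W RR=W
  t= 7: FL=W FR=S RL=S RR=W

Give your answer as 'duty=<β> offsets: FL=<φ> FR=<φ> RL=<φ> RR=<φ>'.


duty=3 offsets: FL=6 FR=2 RL=1 RR=5

duty β = stance ticks per leg = 3
FL: stance ticks = 3; W→S at t=2 → φ=6
FR: stance ticks = 3; W→S at t=6 → φ=2
RL: stance ticks = 3; W→S at t=7 → φ=1
RR: stance ticks = 3; W→S at t=3 → φ=5


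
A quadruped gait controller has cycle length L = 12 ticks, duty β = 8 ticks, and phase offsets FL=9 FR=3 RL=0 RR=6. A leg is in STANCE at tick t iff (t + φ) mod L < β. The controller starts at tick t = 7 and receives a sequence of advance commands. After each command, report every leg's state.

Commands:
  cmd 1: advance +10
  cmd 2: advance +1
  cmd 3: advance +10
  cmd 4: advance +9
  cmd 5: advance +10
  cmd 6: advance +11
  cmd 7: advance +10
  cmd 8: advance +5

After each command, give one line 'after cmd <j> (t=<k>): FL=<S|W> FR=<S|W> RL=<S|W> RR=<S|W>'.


after cmd 1 (t=17): FL=S FR=W RL=S RR=W
after cmd 2 (t=18): FL=S FR=W RL=S RR=S
after cmd 3 (t=28): FL=S FR=S RL=S RR=W
after cmd 4 (t=37): FL=W FR=S RL=S RR=S
after cmd 5 (t=47): FL=W FR=S RL=W RR=S
after cmd 6 (t=58): FL=S FR=S RL=W RR=S
after cmd 7 (t=68): FL=S FR=W RL=W RR=S
after cmd 8 (t=73): FL=W FR=S RL=S RR=S

start t=7: FL=S FR=W RL=S RR=S
cmd 1: advance +10 → t=17, phase=(2,8,5,11) → FL=S FR=W RL=S RR=W
cmd 2: advance +1 → t=18, phase=(3,9,6,0) → FL=S FR=W RL=S RR=S
cmd 3: advance +10 → t=28, phase=(1,7,4,10) → FL=S FR=S RL=S RR=W
cmd 4: advance +9 → t=37, phase=(10,4,1,7) → FL=W FR=S RL=S RR=S
cmd 5: advance +10 → t=47, phase=(8,2,11,5) → FL=W FR=S RL=W RR=S
cmd 6: advance +11 → t=58, phase=(7,1,10,4) → FL=S FR=S RL=W RR=S
cmd 7: advance +10 → t=68, phase=(5,11,8,2) → FL=S FR=W RL=W RR=S
cmd 8: advance +5 → t=73, phase=(10,4,1,7) → FL=W FR=S RL=S RR=S


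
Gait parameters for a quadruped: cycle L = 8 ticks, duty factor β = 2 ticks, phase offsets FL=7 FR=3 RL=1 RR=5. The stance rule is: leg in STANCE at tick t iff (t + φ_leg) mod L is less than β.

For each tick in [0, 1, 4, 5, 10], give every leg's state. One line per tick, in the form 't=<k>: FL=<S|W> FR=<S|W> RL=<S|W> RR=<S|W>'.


t=0: FL=W FR=W RL=S RR=W
t=1: FL=S FR=W RL=W RR=W
t=4: FL=W FR=W RL=W RR=S
t=5: FL=W FR=S RL=W RR=W
t=10: FL=S FR=W RL=W RR=W

t=0: phase=(7,3,1,5) vs β=2 → FL=W FR=W RL=S RR=W
t=1: phase=(0,4,2,6) vs β=2 → FL=S FR=W RL=W RR=W
t=4: phase=(3,7,5,1) vs β=2 → FL=W FR=W RL=W RR=S
t=5: phase=(4,0,6,2) vs β=2 → FL=W FR=S RL=W RR=W
t=10: phase=(1,5,3,7) vs β=2 → FL=S FR=W RL=W RR=W


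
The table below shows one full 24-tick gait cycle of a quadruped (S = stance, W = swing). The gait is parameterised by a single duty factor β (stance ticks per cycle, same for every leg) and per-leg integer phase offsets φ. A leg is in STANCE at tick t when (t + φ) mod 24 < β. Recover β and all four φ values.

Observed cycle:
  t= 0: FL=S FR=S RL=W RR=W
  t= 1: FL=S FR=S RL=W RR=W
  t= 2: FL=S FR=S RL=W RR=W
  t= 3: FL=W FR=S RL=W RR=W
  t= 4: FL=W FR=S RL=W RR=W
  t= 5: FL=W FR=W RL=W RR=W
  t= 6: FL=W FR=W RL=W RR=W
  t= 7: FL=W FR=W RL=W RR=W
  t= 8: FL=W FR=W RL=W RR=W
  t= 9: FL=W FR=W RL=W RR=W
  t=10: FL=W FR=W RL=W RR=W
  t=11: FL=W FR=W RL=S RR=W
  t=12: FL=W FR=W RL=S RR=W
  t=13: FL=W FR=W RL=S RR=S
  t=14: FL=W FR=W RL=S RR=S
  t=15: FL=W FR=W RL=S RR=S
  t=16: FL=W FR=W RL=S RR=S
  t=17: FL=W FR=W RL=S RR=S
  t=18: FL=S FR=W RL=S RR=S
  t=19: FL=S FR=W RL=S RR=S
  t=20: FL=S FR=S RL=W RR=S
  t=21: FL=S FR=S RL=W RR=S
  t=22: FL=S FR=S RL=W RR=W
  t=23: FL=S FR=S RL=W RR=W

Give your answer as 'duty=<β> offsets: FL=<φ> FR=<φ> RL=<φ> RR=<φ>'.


duty=9 offsets: FL=6 FR=4 RL=13 RR=11

duty β = stance ticks per leg = 9
FL: stance ticks = 9; W→S at t=18 → φ=6
FR: stance ticks = 9; W→S at t=20 → φ=4
RL: stance ticks = 9; W→S at t=11 → φ=13
RR: stance ticks = 9; W→S at t=13 → φ=11


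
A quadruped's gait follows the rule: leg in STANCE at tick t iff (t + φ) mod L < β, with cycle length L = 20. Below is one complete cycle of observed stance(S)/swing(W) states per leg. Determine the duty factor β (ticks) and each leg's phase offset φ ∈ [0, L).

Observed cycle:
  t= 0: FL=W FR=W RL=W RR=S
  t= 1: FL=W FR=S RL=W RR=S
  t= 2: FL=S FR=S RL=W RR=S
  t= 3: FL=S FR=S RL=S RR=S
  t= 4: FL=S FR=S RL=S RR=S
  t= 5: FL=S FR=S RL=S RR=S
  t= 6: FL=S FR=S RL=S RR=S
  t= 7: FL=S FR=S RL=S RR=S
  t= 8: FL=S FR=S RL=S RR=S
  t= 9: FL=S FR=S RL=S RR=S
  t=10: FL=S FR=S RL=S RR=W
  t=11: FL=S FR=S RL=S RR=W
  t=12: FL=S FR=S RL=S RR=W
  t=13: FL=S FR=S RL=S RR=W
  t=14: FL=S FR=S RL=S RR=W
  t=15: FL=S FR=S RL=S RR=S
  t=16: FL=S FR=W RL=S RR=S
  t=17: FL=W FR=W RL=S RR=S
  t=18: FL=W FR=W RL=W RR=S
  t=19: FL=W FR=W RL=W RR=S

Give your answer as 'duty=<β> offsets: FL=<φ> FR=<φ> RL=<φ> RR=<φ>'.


duty=15 offsets: FL=18 FR=19 RL=17 RR=5

duty β = stance ticks per leg = 15
FL: stance ticks = 15; W→S at t=2 → φ=18
FR: stance ticks = 15; W→S at t=1 → φ=19
RL: stance ticks = 15; W→S at t=3 → φ=17
RR: stance ticks = 15; W→S at t=15 → φ=5


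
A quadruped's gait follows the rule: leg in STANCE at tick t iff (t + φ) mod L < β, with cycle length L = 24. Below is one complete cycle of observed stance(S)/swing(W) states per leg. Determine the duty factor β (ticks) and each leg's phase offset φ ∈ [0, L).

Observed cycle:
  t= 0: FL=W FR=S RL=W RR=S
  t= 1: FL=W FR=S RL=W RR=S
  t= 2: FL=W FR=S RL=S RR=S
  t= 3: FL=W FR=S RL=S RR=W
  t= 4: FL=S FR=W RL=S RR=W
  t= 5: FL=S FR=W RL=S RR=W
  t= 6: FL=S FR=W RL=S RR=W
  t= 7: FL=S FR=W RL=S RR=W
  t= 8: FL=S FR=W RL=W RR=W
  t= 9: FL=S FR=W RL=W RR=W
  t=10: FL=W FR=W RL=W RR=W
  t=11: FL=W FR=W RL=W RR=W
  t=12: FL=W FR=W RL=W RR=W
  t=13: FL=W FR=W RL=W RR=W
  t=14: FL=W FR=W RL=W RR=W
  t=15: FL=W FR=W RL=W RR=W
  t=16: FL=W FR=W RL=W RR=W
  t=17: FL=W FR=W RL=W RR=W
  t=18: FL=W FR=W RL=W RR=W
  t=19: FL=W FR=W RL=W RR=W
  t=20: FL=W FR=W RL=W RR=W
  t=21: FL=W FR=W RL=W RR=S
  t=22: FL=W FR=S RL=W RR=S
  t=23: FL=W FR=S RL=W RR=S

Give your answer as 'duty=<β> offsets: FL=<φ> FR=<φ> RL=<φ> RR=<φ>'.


duty β = stance ticks per leg = 6
FL: stance ticks = 6; W→S at t=4 → φ=20
FR: stance ticks = 6; W→S at t=22 → φ=2
RL: stance ticks = 6; W→S at t=2 → φ=22
RR: stance ticks = 6; W→S at t=21 → φ=3

duty=6 offsets: FL=20 FR=2 RL=22 RR=3


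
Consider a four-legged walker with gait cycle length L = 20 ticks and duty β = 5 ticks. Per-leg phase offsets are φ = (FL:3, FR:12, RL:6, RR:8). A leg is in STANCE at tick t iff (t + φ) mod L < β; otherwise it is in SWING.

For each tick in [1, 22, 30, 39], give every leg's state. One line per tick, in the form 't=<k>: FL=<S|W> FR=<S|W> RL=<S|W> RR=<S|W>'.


t=1: phase=(4,13,7,9) vs β=5 → FL=S FR=W RL=W RR=W
t=22: phase=(5,14,8,10) vs β=5 → FL=W FR=W RL=W RR=W
t=30: phase=(13,2,16,18) vs β=5 → FL=W FR=S RL=W RR=W
t=39: phase=(2,11,5,7) vs β=5 → FL=S FR=W RL=W RR=W

t=1: FL=S FR=W RL=W RR=W
t=22: FL=W FR=W RL=W RR=W
t=30: FL=W FR=S RL=W RR=W
t=39: FL=S FR=W RL=W RR=W


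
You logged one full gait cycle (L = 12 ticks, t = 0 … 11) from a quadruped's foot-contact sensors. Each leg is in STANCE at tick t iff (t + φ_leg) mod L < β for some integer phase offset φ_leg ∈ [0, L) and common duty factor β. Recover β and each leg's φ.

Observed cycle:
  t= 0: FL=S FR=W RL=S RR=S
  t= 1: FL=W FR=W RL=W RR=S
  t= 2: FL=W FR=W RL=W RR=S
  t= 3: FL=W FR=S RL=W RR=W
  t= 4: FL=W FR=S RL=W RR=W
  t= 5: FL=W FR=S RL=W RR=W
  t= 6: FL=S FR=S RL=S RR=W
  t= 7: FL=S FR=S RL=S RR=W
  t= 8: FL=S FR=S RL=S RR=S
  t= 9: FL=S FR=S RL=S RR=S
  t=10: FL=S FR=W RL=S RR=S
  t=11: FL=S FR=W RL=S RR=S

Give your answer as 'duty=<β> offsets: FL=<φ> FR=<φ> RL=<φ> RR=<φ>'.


duty=7 offsets: FL=6 FR=9 RL=6 RR=4

duty β = stance ticks per leg = 7
FL: stance ticks = 7; W→S at t=6 → φ=6
FR: stance ticks = 7; W→S at t=3 → φ=9
RL: stance ticks = 7; W→S at t=6 → φ=6
RR: stance ticks = 7; W→S at t=8 → φ=4


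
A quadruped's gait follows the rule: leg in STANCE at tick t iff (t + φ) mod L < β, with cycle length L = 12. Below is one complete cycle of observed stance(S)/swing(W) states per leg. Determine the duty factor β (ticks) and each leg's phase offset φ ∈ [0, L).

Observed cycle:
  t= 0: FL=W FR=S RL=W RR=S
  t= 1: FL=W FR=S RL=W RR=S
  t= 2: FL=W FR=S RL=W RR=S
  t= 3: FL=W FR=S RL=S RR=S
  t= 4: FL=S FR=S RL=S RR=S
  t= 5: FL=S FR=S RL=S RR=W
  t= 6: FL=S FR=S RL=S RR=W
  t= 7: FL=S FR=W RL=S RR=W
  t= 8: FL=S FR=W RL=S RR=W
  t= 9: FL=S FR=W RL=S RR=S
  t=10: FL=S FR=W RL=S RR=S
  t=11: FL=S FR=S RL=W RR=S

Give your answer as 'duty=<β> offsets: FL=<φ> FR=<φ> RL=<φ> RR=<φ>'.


duty=8 offsets: FL=8 FR=1 RL=9 RR=3

duty β = stance ticks per leg = 8
FL: stance ticks = 8; W→S at t=4 → φ=8
FR: stance ticks = 8; W→S at t=11 → φ=1
RL: stance ticks = 8; W→S at t=3 → φ=9
RR: stance ticks = 8; W→S at t=9 → φ=3


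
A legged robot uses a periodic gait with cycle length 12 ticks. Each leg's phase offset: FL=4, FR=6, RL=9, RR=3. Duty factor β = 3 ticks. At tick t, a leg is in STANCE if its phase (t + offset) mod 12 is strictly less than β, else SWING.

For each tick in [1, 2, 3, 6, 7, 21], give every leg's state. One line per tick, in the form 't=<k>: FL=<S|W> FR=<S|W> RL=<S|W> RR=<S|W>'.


t=1: phase=(5,7,10,4) vs β=3 → FL=W FR=W RL=W RR=W
t=2: phase=(6,8,11,5) vs β=3 → FL=W FR=W RL=W RR=W
t=3: phase=(7,9,0,6) vs β=3 → FL=W FR=W RL=S RR=W
t=6: phase=(10,0,3,9) vs β=3 → FL=W FR=S RL=W RR=W
t=7: phase=(11,1,4,10) vs β=3 → FL=W FR=S RL=W RR=W
t=21: phase=(1,3,6,0) vs β=3 → FL=S FR=W RL=W RR=S

t=1: FL=W FR=W RL=W RR=W
t=2: FL=W FR=W RL=W RR=W
t=3: FL=W FR=W RL=S RR=W
t=6: FL=W FR=S RL=W RR=W
t=7: FL=W FR=S RL=W RR=W
t=21: FL=S FR=W RL=W RR=S


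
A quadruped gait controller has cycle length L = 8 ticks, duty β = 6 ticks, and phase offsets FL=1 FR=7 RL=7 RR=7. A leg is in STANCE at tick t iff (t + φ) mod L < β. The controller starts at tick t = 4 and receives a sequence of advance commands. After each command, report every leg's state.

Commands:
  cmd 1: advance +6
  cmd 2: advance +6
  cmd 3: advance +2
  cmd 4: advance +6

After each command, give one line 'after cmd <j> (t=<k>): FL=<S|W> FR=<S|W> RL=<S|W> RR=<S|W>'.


after cmd 1 (t=10): FL=S FR=S RL=S RR=S
after cmd 2 (t=16): FL=S FR=W RL=W RR=W
after cmd 3 (t=18): FL=S FR=S RL=S RR=S
after cmd 4 (t=24): FL=S FR=W RL=W RR=W

start t=4: FL=S FR=S RL=S RR=S
cmd 1: advance +6 → t=10, phase=(3,1,1,1) → FL=S FR=S RL=S RR=S
cmd 2: advance +6 → t=16, phase=(1,7,7,7) → FL=S FR=W RL=W RR=W
cmd 3: advance +2 → t=18, phase=(3,1,1,1) → FL=S FR=S RL=S RR=S
cmd 4: advance +6 → t=24, phase=(1,7,7,7) → FL=S FR=W RL=W RR=W


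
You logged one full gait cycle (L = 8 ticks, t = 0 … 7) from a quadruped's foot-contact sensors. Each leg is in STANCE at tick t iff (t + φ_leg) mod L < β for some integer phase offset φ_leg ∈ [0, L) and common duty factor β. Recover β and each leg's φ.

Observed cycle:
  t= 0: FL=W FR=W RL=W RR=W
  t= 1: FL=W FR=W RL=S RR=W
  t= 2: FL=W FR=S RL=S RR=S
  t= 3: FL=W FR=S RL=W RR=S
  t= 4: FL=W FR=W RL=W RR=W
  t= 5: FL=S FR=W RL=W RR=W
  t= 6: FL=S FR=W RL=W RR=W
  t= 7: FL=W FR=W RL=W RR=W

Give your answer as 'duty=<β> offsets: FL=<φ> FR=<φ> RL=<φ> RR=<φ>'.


duty β = stance ticks per leg = 2
FL: stance ticks = 2; W→S at t=5 → φ=3
FR: stance ticks = 2; W→S at t=2 → φ=6
RL: stance ticks = 2; W→S at t=1 → φ=7
RR: stance ticks = 2; W→S at t=2 → φ=6

duty=2 offsets: FL=3 FR=6 RL=7 RR=6


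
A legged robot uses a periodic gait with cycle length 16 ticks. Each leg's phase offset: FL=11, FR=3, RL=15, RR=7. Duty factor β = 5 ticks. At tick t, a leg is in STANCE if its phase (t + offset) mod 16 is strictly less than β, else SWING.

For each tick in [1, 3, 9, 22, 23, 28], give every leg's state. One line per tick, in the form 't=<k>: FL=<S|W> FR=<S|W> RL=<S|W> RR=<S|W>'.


t=1: phase=(12,4,0,8) vs β=5 → FL=W FR=S RL=S RR=W
t=3: phase=(14,6,2,10) vs β=5 → FL=W FR=W RL=S RR=W
t=9: phase=(4,12,8,0) vs β=5 → FL=S FR=W RL=W RR=S
t=22: phase=(1,9,5,13) vs β=5 → FL=S FR=W RL=W RR=W
t=23: phase=(2,10,6,14) vs β=5 → FL=S FR=W RL=W RR=W
t=28: phase=(7,15,11,3) vs β=5 → FL=W FR=W RL=W RR=S

t=1: FL=W FR=S RL=S RR=W
t=3: FL=W FR=W RL=S RR=W
t=9: FL=S FR=W RL=W RR=S
t=22: FL=S FR=W RL=W RR=W
t=23: FL=S FR=W RL=W RR=W
t=28: FL=W FR=W RL=W RR=S


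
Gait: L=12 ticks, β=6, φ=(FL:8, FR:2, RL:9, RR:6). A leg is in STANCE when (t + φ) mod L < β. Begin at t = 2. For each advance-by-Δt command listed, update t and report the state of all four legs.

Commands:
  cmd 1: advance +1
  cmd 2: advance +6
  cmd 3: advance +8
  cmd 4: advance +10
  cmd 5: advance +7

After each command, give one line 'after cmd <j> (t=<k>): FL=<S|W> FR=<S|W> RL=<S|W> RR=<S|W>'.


start t=2: FL=W FR=S RL=W RR=W
cmd 1: advance +1 → t=3, phase=(11,5,0,9) → FL=W FR=S RL=S RR=W
cmd 2: advance +6 → t=9, phase=(5,11,6,3) → FL=S FR=W RL=W RR=S
cmd 3: advance +8 → t=17, phase=(1,7,2,11) → FL=S FR=W RL=S RR=W
cmd 4: advance +10 → t=27, phase=(11,5,0,9) → FL=W FR=S RL=S RR=W
cmd 5: advance +7 → t=34, phase=(6,0,7,4) → FL=W FR=S RL=W RR=S

after cmd 1 (t=3): FL=W FR=S RL=S RR=W
after cmd 2 (t=9): FL=S FR=W RL=W RR=S
after cmd 3 (t=17): FL=S FR=W RL=S RR=W
after cmd 4 (t=27): FL=W FR=S RL=S RR=W
after cmd 5 (t=34): FL=W FR=S RL=W RR=S


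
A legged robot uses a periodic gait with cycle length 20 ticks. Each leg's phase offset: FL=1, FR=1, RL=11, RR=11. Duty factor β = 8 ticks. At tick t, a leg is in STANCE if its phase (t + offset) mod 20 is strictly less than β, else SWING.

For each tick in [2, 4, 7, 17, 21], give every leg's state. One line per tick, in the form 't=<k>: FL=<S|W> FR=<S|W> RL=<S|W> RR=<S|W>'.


t=2: FL=S FR=S RL=W RR=W
t=4: FL=S FR=S RL=W RR=W
t=7: FL=W FR=W RL=W RR=W
t=17: FL=W FR=W RL=W RR=W
t=21: FL=S FR=S RL=W RR=W

t=2: phase=(3,3,13,13) vs β=8 → FL=S FR=S RL=W RR=W
t=4: phase=(5,5,15,15) vs β=8 → FL=S FR=S RL=W RR=W
t=7: phase=(8,8,18,18) vs β=8 → FL=W FR=W RL=W RR=W
t=17: phase=(18,18,8,8) vs β=8 → FL=W FR=W RL=W RR=W
t=21: phase=(2,2,12,12) vs β=8 → FL=S FR=S RL=W RR=W


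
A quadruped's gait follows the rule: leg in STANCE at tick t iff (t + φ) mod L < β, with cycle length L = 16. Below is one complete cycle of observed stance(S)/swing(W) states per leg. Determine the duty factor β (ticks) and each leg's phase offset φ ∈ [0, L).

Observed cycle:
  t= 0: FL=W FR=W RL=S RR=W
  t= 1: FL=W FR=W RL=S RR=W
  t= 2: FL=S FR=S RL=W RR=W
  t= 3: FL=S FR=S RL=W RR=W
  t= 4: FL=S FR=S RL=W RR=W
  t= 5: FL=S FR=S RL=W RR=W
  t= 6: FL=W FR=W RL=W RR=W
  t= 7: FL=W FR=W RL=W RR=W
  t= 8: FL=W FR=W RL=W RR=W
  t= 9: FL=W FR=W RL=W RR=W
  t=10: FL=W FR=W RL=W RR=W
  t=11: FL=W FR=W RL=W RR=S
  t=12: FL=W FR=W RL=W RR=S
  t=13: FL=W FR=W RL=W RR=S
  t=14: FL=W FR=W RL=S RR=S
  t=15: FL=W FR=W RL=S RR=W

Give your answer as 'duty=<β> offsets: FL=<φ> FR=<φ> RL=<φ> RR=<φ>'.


duty β = stance ticks per leg = 4
FL: stance ticks = 4; W→S at t=2 → φ=14
FR: stance ticks = 4; W→S at t=2 → φ=14
RL: stance ticks = 4; W→S at t=14 → φ=2
RR: stance ticks = 4; W→S at t=11 → φ=5

duty=4 offsets: FL=14 FR=14 RL=2 RR=5


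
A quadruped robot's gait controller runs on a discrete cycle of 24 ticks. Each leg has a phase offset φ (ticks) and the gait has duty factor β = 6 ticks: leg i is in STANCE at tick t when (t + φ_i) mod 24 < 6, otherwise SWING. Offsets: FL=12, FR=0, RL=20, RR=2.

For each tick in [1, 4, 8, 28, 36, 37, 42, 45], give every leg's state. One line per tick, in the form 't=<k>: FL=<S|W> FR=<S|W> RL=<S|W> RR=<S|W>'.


t=1: phase=(13,1,21,3) vs β=6 → FL=W FR=S RL=W RR=S
t=4: phase=(16,4,0,6) vs β=6 → FL=W FR=S RL=S RR=W
t=8: phase=(20,8,4,10) vs β=6 → FL=W FR=W RL=S RR=W
t=28: phase=(16,4,0,6) vs β=6 → FL=W FR=S RL=S RR=W
t=36: phase=(0,12,8,14) vs β=6 → FL=S FR=W RL=W RR=W
t=37: phase=(1,13,9,15) vs β=6 → FL=S FR=W RL=W RR=W
t=42: phase=(6,18,14,20) vs β=6 → FL=W FR=W RL=W RR=W
t=45: phase=(9,21,17,23) vs β=6 → FL=W FR=W RL=W RR=W

t=1: FL=W FR=S RL=W RR=S
t=4: FL=W FR=S RL=S RR=W
t=8: FL=W FR=W RL=S RR=W
t=28: FL=W FR=S RL=S RR=W
t=36: FL=S FR=W RL=W RR=W
t=37: FL=S FR=W RL=W RR=W
t=42: FL=W FR=W RL=W RR=W
t=45: FL=W FR=W RL=W RR=W


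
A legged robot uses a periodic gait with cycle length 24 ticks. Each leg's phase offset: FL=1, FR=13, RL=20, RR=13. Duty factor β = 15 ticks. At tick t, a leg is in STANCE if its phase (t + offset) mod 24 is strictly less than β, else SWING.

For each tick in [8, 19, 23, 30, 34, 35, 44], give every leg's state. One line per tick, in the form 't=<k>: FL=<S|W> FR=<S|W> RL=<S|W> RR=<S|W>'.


t=8: FL=S FR=W RL=S RR=W
t=19: FL=W FR=S RL=W RR=S
t=23: FL=S FR=S RL=W RR=S
t=30: FL=S FR=W RL=S RR=W
t=34: FL=S FR=W RL=S RR=W
t=35: FL=S FR=S RL=S RR=S
t=44: FL=W FR=S RL=W RR=S

t=8: phase=(9,21,4,21) vs β=15 → FL=S FR=W RL=S RR=W
t=19: phase=(20,8,15,8) vs β=15 → FL=W FR=S RL=W RR=S
t=23: phase=(0,12,19,12) vs β=15 → FL=S FR=S RL=W RR=S
t=30: phase=(7,19,2,19) vs β=15 → FL=S FR=W RL=S RR=W
t=34: phase=(11,23,6,23) vs β=15 → FL=S FR=W RL=S RR=W
t=35: phase=(12,0,7,0) vs β=15 → FL=S FR=S RL=S RR=S
t=44: phase=(21,9,16,9) vs β=15 → FL=W FR=S RL=W RR=S
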